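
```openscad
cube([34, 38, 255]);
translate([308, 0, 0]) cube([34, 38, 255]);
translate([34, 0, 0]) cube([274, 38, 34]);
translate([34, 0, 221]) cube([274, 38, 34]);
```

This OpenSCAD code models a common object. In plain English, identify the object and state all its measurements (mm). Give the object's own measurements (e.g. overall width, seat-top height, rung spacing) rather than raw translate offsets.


A rectangular picture frame lying in the x–z plane (depth along y). The opening is 274 mm wide (x) by 187 mm tall (z), surrounded by a border 34 mm wide on all four sides. The frame is 38 mm deep and is made of two full-height vertical stiles with two horizontal rails fitted between them.


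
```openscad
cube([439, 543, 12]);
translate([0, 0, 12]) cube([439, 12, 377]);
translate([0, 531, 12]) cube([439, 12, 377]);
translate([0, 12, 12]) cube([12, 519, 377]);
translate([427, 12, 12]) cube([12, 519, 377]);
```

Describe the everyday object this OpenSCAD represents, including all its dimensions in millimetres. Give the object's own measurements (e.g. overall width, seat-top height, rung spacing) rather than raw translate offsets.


An open-topped rectangular box: outside dimensions 439×543×389 mm, with a uniform wall and base thickness of 12 mm. The base is a full 439×543 slab on the floor; four walls sit on top of the base. The front and back walls (the −y and +y sides) span the full width; the two side walls fit between them.


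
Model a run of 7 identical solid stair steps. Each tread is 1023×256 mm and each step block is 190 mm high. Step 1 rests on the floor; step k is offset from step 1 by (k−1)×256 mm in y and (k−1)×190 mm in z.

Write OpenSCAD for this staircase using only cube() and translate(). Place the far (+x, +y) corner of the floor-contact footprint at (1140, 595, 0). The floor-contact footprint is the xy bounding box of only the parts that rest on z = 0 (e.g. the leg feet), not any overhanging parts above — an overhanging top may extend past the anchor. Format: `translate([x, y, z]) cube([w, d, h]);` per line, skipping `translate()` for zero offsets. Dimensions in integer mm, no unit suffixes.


translate([117, 339, 0]) cube([1023, 256, 190]);
translate([117, 595, 190]) cube([1023, 256, 190]);
translate([117, 851, 380]) cube([1023, 256, 190]);
translate([117, 1107, 570]) cube([1023, 256, 190]);
translate([117, 1363, 760]) cube([1023, 256, 190]);
translate([117, 1619, 950]) cube([1023, 256, 190]);
translate([117, 1875, 1140]) cube([1023, 256, 190]);


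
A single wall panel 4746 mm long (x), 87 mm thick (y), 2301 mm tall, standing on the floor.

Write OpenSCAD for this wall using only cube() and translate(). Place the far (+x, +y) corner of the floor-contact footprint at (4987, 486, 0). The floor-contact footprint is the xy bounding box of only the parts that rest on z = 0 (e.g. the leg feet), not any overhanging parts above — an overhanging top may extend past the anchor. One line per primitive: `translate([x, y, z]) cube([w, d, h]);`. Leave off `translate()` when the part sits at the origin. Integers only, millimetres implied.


translate([241, 399, 0]) cube([4746, 87, 2301]);


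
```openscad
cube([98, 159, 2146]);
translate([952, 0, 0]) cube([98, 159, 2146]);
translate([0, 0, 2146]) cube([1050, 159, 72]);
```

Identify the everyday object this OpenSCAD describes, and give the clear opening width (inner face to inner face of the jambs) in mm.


A door frame. The clear opening width is 854 mm.

Two 2146 mm tall posts with a header on top — a door frame. The left jamb is 98 mm wide at x = 0; the right jamb starts at x = 952. The clear opening is 952 − 98 = 854 mm.


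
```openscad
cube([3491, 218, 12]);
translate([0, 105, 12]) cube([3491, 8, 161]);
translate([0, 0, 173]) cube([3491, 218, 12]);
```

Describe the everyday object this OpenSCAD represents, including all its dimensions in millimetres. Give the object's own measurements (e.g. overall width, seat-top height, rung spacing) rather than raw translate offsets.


An I-beam lying along x, 3491 mm long. Overall section height 185 mm. Two flanges 218 mm wide (y) and 12 mm thick, one on the floor and one at the top; a web 8 mm thick runs between them, centred on the flange width.


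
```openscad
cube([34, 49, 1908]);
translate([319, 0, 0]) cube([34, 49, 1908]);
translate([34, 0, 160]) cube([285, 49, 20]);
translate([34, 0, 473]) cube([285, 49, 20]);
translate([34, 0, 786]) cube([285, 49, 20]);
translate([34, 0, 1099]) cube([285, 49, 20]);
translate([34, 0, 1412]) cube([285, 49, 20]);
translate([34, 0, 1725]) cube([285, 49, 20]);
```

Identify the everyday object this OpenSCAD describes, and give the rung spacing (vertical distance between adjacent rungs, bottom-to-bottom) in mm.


A ladder. The rung spacing is 313 mm.

Two tall 34×49 posts with 6 short bars between them — a ladder. Adjacent rungs sit at z = 160 and z = 473, so the spacing is 473 − 160 = 313 mm.


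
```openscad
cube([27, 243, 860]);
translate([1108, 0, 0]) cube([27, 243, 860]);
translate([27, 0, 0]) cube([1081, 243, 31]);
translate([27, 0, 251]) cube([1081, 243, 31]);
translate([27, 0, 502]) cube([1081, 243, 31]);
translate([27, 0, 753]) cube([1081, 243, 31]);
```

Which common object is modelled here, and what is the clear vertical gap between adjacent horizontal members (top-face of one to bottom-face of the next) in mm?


A bookshelf. The clear shelf gap is 220 mm.

Two tall side panels with 4 horizontal boards between them — a bookshelf. The first two shelf undersides are at z = 0 and z = 251; with shelf thickness 31, the clear gap is 251 − 0 − 31 = 220 mm.


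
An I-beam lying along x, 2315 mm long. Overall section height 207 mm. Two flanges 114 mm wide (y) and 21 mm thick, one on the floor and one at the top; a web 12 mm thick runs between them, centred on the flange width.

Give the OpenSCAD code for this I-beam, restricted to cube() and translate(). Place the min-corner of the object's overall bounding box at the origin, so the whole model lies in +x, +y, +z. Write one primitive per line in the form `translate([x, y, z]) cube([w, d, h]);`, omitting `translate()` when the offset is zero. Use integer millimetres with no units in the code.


cube([2315, 114, 21]);
translate([0, 51, 21]) cube([2315, 12, 165]);
translate([0, 0, 186]) cube([2315, 114, 21]);


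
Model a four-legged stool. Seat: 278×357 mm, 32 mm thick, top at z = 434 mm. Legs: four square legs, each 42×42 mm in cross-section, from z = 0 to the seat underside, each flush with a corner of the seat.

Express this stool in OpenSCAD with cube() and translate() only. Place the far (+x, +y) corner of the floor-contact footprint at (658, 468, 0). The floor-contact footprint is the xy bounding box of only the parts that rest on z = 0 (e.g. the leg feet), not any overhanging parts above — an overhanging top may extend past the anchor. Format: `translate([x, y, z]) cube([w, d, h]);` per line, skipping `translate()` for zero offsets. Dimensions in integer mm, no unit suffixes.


translate([380, 111, 402]) cube([278, 357, 32]);
translate([380, 111, 0]) cube([42, 42, 402]);
translate([616, 111, 0]) cube([42, 42, 402]);
translate([380, 426, 0]) cube([42, 42, 402]);
translate([616, 426, 0]) cube([42, 42, 402]);


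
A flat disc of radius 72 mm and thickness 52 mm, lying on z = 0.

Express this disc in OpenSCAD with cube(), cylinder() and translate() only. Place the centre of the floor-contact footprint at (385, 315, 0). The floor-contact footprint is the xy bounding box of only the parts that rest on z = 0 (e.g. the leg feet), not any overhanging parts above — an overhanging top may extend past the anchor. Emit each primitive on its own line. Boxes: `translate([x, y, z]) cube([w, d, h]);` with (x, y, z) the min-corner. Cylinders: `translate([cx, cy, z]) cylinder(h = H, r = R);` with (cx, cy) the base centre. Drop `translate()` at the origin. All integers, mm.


translate([385, 315, 0]) cylinder(h = 52, r = 72);


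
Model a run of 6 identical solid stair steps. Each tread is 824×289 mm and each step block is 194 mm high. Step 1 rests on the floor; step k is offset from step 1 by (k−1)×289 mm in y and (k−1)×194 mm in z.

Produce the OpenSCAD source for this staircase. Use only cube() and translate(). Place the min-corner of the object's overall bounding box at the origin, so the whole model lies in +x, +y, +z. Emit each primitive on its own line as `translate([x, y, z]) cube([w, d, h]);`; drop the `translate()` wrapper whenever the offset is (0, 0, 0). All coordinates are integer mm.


cube([824, 289, 194]);
translate([0, 289, 194]) cube([824, 289, 194]);
translate([0, 578, 388]) cube([824, 289, 194]);
translate([0, 867, 582]) cube([824, 289, 194]);
translate([0, 1156, 776]) cube([824, 289, 194]);
translate([0, 1445, 970]) cube([824, 289, 194]);


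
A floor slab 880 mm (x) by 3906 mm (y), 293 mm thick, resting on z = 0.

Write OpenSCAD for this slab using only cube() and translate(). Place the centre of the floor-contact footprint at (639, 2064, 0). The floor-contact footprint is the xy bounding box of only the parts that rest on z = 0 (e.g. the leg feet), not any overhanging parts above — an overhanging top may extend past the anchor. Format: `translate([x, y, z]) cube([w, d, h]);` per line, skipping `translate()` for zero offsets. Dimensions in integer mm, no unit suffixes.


translate([199, 111, 0]) cube([880, 3906, 293]);


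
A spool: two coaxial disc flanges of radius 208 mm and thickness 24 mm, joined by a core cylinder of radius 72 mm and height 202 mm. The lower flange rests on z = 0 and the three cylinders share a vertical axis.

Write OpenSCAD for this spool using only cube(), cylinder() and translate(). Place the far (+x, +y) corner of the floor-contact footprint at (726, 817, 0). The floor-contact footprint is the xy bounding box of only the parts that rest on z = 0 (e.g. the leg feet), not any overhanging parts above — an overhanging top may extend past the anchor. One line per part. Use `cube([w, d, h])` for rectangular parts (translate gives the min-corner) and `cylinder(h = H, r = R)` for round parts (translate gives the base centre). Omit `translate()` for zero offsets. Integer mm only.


translate([518, 609, 0]) cylinder(h = 24, r = 208);
translate([518, 609, 24]) cylinder(h = 202, r = 72);
translate([518, 609, 226]) cylinder(h = 24, r = 208);


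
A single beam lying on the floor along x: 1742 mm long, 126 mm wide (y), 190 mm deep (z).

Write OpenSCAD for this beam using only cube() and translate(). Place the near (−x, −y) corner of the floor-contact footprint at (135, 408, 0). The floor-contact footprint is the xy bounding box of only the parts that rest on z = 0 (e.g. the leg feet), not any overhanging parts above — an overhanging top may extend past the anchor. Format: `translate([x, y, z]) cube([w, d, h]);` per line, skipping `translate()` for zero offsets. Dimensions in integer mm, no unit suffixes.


translate([135, 408, 0]) cube([1742, 126, 190]);


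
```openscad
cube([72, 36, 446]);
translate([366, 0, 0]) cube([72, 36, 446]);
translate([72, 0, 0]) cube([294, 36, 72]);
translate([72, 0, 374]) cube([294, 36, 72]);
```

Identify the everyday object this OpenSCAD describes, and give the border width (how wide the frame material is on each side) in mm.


A picture frame. The border width is 72 mm.

Four thin pieces enclosing a rectangular opening — a picture frame. The two full-height stiles are 446 mm tall; the top rail sits at z = 374 and is 72 mm tall, so the border above the opening is 446 − 374 = 72 mm, matching the stile x-width.


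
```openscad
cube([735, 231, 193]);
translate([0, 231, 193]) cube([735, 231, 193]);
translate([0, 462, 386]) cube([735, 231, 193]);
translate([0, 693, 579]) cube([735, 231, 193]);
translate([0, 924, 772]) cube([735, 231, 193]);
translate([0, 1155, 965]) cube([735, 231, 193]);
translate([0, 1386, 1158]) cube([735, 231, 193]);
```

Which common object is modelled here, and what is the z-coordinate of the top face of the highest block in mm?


A staircase. The total rise is 1351 mm.

7 identical blocks, each offset up and back from the previous — a staircase. Each step is 193 mm tall and there are 7 of them, so the total rise is 7 × 193 = 1351 mm.


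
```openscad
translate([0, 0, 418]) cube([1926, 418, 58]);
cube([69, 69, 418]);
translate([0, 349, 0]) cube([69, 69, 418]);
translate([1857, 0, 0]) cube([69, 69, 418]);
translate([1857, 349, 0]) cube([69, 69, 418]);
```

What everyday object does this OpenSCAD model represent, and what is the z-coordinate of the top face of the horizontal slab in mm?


A bench. The seat-top height is 476 mm.

A long slab on four corner posts — a bench. The slab sits at z = 418 with thickness 58, so the top is 418 + 58 = 476 mm.


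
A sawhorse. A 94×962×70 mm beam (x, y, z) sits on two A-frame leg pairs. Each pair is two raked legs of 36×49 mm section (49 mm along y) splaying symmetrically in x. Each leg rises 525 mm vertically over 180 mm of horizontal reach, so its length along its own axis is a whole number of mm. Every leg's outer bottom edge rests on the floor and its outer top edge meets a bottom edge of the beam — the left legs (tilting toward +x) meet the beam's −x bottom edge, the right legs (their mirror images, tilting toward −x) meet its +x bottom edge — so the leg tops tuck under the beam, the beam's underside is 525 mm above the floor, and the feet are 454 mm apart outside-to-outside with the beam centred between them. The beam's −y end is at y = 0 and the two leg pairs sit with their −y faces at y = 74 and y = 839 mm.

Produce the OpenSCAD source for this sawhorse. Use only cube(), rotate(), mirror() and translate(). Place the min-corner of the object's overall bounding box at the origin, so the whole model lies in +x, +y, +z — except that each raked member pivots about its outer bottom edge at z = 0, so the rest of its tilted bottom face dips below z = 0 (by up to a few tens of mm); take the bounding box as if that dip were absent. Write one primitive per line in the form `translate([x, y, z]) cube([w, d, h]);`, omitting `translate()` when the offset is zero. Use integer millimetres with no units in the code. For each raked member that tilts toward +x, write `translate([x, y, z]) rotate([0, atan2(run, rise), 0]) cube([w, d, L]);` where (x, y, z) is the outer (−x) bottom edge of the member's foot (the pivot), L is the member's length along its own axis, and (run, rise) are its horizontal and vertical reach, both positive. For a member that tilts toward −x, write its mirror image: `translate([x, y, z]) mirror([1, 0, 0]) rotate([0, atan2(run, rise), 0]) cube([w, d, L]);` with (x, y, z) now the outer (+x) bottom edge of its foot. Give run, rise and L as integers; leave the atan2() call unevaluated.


translate([180, 0, 525]) cube([94, 962, 70]);
translate([0, 74, 0]) rotate([0, atan2(180, 525), 0]) cube([36, 49, 555]);
translate([454, 74, 0]) mirror([1, 0, 0]) rotate([0, atan2(180, 525), 0]) cube([36, 49, 555]);
translate([0, 839, 0]) rotate([0, atan2(180, 525), 0]) cube([36, 49, 555]);
translate([454, 839, 0]) mirror([1, 0, 0]) rotate([0, atan2(180, 525), 0]) cube([36, 49, 555]);


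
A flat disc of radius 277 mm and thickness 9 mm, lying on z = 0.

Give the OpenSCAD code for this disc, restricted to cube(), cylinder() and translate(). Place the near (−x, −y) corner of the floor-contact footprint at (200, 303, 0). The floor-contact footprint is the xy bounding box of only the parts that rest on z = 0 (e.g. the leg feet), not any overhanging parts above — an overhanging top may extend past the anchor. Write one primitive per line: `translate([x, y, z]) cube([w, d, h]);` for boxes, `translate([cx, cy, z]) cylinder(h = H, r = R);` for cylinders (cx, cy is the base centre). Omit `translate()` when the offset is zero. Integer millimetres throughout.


translate([477, 580, 0]) cylinder(h = 9, r = 277);


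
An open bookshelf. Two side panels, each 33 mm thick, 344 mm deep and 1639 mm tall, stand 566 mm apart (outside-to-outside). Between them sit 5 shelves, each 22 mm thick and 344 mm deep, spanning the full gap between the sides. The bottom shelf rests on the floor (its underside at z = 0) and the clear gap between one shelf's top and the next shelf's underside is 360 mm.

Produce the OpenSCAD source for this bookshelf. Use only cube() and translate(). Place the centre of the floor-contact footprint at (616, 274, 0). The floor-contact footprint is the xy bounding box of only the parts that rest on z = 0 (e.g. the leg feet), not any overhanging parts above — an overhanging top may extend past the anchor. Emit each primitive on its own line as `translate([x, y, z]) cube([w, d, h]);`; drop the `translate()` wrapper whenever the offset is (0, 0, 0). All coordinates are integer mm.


translate([333, 102, 0]) cube([33, 344, 1639]);
translate([866, 102, 0]) cube([33, 344, 1639]);
translate([366, 102, 0]) cube([500, 344, 22]);
translate([366, 102, 382]) cube([500, 344, 22]);
translate([366, 102, 764]) cube([500, 344, 22]);
translate([366, 102, 1146]) cube([500, 344, 22]);
translate([366, 102, 1528]) cube([500, 344, 22]);


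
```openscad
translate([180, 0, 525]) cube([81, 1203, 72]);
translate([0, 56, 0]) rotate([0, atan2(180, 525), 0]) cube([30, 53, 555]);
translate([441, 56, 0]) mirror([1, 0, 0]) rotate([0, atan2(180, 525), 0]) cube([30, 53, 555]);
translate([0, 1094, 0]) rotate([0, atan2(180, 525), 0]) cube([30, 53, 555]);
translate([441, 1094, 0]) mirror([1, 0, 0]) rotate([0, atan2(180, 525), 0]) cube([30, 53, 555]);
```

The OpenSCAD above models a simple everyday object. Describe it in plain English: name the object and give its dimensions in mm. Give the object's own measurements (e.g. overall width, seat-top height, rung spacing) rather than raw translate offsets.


A sawhorse. A 81×1203×72 mm beam (x, y, z) sits on two A-frame leg pairs. Each pair is two raked legs of 30×53 mm section (53 mm along y) splaying symmetrically in x. Each leg rises 525 mm vertically over 180 mm of horizontal reach and is 555 mm long along its own axis. Every leg's outer bottom edge rests on the floor and its outer top edge meets a bottom edge of the beam — the left legs (tilting toward +x) meet the beam's −x bottom edge, the right legs (their mirror images, tilting toward −x) meet its +x bottom edge — so the leg tops tuck under the beam, the beam's underside is 525 mm above the floor, and the feet are 441 mm apart outside-to-outside with the beam centred between them. The two leg pairs are set in 56 mm from either end of the beam.


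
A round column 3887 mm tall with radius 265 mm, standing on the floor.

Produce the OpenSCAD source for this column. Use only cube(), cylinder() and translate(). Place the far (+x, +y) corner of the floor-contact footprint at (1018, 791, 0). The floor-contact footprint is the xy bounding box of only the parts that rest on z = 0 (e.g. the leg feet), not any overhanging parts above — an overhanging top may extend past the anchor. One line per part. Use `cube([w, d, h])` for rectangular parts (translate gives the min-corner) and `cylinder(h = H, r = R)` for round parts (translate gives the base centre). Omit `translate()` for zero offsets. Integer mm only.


translate([753, 526, 0]) cylinder(h = 3887, r = 265);


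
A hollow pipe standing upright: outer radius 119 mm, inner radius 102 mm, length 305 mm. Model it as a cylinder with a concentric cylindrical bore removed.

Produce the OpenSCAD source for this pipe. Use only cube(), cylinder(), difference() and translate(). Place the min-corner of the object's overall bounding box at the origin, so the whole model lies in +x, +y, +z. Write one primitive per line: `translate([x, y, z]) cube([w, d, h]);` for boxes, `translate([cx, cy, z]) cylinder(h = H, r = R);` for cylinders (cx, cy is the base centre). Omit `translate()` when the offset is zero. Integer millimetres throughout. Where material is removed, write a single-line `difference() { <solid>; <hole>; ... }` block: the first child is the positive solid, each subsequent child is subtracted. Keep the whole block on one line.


difference() { translate([119, 119, 0]) cylinder(h = 305, r = 119); translate([119, 119, 0]) cylinder(h = 305, r = 102); }


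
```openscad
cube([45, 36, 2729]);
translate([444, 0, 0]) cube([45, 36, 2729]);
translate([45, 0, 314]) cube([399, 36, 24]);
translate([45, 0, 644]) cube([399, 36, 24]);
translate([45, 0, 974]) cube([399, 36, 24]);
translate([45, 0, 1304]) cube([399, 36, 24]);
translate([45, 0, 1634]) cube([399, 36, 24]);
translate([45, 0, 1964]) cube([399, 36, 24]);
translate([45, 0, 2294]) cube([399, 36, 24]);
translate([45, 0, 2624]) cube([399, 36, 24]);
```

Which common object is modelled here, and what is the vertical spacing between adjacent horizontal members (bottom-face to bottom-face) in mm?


A ladder. The rung spacing is 330 mm.

Two tall 45×36 posts with 8 short bars between them — a ladder. Adjacent rungs sit at z = 314 and z = 644, so the spacing is 644 − 314 = 330 mm.


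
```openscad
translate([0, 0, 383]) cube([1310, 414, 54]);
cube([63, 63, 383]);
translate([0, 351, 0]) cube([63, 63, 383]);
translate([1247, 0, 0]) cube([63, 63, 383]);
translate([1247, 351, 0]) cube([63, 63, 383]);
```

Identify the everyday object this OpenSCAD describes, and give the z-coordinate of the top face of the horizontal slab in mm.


A bench. The seat-top height is 437 mm.

A long slab on four corner posts — a bench. The slab sits at z = 383 with thickness 54, so the top is 383 + 54 = 437 mm.


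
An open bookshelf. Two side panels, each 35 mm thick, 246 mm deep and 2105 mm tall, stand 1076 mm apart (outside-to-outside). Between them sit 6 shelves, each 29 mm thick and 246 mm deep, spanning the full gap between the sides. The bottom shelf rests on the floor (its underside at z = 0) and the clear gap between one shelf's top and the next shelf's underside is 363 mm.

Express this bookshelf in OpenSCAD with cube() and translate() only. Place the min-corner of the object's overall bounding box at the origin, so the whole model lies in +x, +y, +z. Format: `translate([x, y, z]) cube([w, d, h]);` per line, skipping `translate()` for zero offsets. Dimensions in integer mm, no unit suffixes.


cube([35, 246, 2105]);
translate([1041, 0, 0]) cube([35, 246, 2105]);
translate([35, 0, 0]) cube([1006, 246, 29]);
translate([35, 0, 392]) cube([1006, 246, 29]);
translate([35, 0, 784]) cube([1006, 246, 29]);
translate([35, 0, 1176]) cube([1006, 246, 29]);
translate([35, 0, 1568]) cube([1006, 246, 29]);
translate([35, 0, 1960]) cube([1006, 246, 29]);


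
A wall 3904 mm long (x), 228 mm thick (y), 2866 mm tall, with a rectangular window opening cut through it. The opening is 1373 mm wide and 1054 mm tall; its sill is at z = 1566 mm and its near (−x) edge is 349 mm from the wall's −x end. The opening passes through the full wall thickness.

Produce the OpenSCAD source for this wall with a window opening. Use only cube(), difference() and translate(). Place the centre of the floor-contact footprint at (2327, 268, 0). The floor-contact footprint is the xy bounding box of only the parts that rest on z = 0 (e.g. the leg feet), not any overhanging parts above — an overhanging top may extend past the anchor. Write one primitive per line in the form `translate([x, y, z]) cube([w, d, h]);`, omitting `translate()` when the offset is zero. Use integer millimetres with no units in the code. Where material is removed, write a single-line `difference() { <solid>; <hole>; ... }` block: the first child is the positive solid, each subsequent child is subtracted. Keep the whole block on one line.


difference() { translate([375, 154, 0]) cube([3904, 228, 2866]); translate([724, 154, 1566]) cube([1373, 228, 1054]); }


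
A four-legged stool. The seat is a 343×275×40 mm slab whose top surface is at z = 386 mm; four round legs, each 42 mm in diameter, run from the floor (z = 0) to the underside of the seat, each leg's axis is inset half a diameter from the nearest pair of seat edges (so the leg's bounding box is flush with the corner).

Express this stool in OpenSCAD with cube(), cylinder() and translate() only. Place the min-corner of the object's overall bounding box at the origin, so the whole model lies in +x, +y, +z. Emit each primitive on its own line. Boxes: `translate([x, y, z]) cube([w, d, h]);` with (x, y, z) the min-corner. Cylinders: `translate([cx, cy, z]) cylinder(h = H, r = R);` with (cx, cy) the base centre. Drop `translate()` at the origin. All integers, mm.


translate([0, 0, 346]) cube([343, 275, 40]);
translate([21, 21, 0]) cylinder(h = 346, r = 21);
translate([322, 21, 0]) cylinder(h = 346, r = 21);
translate([21, 254, 0]) cylinder(h = 346, r = 21);
translate([322, 254, 0]) cylinder(h = 346, r = 21);


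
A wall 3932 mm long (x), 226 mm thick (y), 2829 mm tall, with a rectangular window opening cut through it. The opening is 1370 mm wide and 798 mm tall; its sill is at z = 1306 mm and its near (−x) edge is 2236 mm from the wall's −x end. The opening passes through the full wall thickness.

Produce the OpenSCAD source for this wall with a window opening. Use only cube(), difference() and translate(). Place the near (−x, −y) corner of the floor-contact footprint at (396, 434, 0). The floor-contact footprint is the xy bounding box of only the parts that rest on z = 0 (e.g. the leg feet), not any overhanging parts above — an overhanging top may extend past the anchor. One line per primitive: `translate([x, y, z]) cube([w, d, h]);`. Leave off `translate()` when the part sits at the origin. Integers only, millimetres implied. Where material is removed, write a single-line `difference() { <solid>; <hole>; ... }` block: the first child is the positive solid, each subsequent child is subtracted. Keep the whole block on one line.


difference() { translate([396, 434, 0]) cube([3932, 226, 2829]); translate([2632, 434, 1306]) cube([1370, 226, 798]); }


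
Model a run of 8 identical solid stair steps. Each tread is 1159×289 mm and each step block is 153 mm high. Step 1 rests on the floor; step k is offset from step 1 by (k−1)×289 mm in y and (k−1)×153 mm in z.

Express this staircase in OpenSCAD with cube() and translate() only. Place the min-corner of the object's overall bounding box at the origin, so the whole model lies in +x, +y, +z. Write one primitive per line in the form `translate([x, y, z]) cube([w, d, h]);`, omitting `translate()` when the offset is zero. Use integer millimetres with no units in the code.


cube([1159, 289, 153]);
translate([0, 289, 153]) cube([1159, 289, 153]);
translate([0, 578, 306]) cube([1159, 289, 153]);
translate([0, 867, 459]) cube([1159, 289, 153]);
translate([0, 1156, 612]) cube([1159, 289, 153]);
translate([0, 1445, 765]) cube([1159, 289, 153]);
translate([0, 1734, 918]) cube([1159, 289, 153]);
translate([0, 2023, 1071]) cube([1159, 289, 153]);


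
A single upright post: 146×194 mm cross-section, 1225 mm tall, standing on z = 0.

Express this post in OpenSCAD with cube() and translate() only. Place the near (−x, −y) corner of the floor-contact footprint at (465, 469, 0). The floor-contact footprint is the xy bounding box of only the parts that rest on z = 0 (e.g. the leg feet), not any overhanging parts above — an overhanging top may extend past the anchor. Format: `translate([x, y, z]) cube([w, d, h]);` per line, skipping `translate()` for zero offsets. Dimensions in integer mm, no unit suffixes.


translate([465, 469, 0]) cube([146, 194, 1225]);


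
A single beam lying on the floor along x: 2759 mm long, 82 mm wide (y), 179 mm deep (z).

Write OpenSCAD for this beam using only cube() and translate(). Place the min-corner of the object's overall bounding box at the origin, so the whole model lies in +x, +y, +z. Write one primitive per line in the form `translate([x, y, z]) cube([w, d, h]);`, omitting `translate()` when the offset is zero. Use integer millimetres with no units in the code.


cube([2759, 82, 179]);


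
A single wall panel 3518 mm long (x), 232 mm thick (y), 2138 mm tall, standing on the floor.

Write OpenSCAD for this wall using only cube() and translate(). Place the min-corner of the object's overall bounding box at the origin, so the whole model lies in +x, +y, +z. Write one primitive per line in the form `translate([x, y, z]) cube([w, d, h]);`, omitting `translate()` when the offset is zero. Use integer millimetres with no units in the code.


cube([3518, 232, 2138]);


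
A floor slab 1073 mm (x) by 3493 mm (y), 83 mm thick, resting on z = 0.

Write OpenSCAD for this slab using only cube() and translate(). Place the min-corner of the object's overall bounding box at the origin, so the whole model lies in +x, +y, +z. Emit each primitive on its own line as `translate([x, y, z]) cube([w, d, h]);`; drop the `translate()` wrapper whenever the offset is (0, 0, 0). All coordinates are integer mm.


cube([1073, 3493, 83]);


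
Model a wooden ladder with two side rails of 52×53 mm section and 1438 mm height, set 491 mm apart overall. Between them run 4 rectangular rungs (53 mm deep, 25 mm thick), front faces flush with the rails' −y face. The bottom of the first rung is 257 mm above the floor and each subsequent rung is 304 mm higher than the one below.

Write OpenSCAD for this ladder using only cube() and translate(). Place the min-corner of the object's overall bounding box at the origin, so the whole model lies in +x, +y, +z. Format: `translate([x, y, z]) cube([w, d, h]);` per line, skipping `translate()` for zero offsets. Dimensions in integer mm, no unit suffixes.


cube([52, 53, 1438]);
translate([439, 0, 0]) cube([52, 53, 1438]);
translate([52, 0, 257]) cube([387, 53, 25]);
translate([52, 0, 561]) cube([387, 53, 25]);
translate([52, 0, 865]) cube([387, 53, 25]);
translate([52, 0, 1169]) cube([387, 53, 25]);


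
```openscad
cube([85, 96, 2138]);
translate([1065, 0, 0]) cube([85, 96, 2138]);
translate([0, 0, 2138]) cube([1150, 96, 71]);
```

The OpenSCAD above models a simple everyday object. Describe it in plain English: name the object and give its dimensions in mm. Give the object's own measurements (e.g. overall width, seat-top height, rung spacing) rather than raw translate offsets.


A door frame. The clear opening is 980 mm wide and 2138 mm high. Two 85 mm wide jambs, 96 mm deep, stand either side of the opening from the floor to the top of the opening. A 71 mm thick head sits across the top of both jambs, spanning the full outside width of the frame.


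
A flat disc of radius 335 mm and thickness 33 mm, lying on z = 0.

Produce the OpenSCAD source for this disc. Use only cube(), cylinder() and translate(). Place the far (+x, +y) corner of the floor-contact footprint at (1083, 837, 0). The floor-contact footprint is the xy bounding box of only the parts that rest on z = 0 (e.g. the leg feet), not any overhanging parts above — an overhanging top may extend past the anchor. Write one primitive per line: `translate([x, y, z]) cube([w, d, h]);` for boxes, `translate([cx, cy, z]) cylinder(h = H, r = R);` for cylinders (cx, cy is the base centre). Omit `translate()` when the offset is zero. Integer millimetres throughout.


translate([748, 502, 0]) cylinder(h = 33, r = 335);


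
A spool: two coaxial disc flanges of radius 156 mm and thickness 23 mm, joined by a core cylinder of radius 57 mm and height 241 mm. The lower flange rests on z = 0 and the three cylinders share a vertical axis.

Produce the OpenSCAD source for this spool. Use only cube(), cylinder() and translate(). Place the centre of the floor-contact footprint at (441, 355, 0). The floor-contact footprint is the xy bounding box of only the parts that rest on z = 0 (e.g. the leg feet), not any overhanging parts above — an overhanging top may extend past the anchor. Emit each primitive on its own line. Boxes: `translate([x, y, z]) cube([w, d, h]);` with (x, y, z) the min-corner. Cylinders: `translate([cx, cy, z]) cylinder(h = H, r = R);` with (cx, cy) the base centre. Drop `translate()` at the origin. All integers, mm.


translate([441, 355, 0]) cylinder(h = 23, r = 156);
translate([441, 355, 23]) cylinder(h = 241, r = 57);
translate([441, 355, 264]) cylinder(h = 23, r = 156);


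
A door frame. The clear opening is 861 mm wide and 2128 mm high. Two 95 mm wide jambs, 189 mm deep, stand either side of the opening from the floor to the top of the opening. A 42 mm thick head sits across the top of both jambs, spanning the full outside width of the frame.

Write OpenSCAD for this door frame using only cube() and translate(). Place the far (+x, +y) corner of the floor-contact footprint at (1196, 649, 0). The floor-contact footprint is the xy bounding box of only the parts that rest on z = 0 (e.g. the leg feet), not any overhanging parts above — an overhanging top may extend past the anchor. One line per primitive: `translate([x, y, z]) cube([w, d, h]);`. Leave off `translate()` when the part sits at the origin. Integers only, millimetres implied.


translate([145, 460, 0]) cube([95, 189, 2128]);
translate([1101, 460, 0]) cube([95, 189, 2128]);
translate([145, 460, 2128]) cube([1051, 189, 42]);


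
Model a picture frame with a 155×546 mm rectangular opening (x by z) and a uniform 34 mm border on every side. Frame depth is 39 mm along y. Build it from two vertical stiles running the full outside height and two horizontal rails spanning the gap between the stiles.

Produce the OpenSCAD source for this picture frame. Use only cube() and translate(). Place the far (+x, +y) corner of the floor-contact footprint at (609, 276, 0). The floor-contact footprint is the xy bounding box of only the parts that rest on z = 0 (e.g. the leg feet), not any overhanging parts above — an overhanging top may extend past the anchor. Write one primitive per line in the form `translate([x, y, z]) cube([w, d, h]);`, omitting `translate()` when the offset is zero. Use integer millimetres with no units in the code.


translate([386, 237, 0]) cube([34, 39, 614]);
translate([575, 237, 0]) cube([34, 39, 614]);
translate([420, 237, 0]) cube([155, 39, 34]);
translate([420, 237, 580]) cube([155, 39, 34]);


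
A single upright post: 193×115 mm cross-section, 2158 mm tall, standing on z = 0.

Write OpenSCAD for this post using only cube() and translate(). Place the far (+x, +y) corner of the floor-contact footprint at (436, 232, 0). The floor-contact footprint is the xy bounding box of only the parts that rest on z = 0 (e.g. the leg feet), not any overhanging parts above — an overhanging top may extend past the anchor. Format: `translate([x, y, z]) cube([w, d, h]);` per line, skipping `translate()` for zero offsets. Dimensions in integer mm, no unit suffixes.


translate([243, 117, 0]) cube([193, 115, 2158]);


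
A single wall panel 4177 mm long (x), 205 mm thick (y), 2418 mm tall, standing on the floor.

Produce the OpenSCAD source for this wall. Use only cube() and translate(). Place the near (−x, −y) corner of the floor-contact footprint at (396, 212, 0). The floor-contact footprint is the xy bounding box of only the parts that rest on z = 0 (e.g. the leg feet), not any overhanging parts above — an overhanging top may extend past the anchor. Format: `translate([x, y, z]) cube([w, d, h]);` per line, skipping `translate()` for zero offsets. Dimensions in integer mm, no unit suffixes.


translate([396, 212, 0]) cube([4177, 205, 2418]);


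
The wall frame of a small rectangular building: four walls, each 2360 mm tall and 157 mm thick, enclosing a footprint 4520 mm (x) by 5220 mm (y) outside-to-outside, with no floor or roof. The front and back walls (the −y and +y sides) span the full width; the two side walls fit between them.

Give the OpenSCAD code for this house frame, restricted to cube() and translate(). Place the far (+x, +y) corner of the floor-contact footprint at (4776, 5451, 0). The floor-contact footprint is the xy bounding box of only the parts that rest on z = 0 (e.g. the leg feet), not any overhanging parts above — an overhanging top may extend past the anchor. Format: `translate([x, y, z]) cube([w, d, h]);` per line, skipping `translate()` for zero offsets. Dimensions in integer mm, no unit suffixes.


translate([256, 231, 0]) cube([4520, 157, 2360]);
translate([256, 5294, 0]) cube([4520, 157, 2360]);
translate([256, 388, 0]) cube([157, 4906, 2360]);
translate([4619, 388, 0]) cube([157, 4906, 2360]);


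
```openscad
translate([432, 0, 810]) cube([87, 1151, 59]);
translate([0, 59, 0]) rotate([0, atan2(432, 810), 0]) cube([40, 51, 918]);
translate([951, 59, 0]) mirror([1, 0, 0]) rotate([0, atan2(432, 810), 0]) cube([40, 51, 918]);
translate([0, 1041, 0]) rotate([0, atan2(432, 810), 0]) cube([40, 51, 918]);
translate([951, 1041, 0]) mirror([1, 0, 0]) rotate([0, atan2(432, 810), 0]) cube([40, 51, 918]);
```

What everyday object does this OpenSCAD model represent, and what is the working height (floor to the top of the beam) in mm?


A sawhorse. The overall height is 869 mm.

A beam across two mirrored pairs of raked legs — a sawhorse. The beam's underside is at z = 810 (matching the legs' vertical rise in atan2(432, 810)) and the beam is 59 mm tall, so its top is at 810 + 59 = 869 mm. The raked legs top out at the beam's underside, so that is the highest point.


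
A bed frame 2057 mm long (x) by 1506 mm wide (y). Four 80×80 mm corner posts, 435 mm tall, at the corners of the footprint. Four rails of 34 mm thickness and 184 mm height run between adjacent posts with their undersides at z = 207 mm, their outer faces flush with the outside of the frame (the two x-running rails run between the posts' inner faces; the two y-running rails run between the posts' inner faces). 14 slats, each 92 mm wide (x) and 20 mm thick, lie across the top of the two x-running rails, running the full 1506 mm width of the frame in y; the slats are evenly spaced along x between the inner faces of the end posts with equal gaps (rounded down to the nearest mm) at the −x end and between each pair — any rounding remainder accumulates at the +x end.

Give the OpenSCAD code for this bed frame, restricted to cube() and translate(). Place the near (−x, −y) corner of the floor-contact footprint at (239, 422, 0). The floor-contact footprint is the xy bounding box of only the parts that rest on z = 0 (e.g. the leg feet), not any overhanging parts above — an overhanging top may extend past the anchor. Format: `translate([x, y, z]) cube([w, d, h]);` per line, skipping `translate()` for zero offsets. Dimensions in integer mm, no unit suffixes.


translate([239, 422, 0]) cube([80, 80, 435]);
translate([239, 1848, 0]) cube([80, 80, 435]);
translate([2216, 422, 0]) cube([80, 80, 435]);
translate([2216, 1848, 0]) cube([80, 80, 435]);
translate([319, 422, 207]) cube([1897, 34, 184]);
translate([319, 1894, 207]) cube([1897, 34, 184]);
translate([239, 502, 207]) cube([34, 1346, 184]);
translate([2262, 502, 207]) cube([34, 1346, 184]);
translate([359, 422, 391]) cube([92, 1506, 20]);
translate([491, 422, 391]) cube([92, 1506, 20]);
translate([623, 422, 391]) cube([92, 1506, 20]);
translate([755, 422, 391]) cube([92, 1506, 20]);
translate([887, 422, 391]) cube([92, 1506, 20]);
translate([1019, 422, 391]) cube([92, 1506, 20]);
translate([1151, 422, 391]) cube([92, 1506, 20]);
translate([1283, 422, 391]) cube([92, 1506, 20]);
translate([1415, 422, 391]) cube([92, 1506, 20]);
translate([1547, 422, 391]) cube([92, 1506, 20]);
translate([1679, 422, 391]) cube([92, 1506, 20]);
translate([1811, 422, 391]) cube([92, 1506, 20]);
translate([1943, 422, 391]) cube([92, 1506, 20]);
translate([2075, 422, 391]) cube([92, 1506, 20]);


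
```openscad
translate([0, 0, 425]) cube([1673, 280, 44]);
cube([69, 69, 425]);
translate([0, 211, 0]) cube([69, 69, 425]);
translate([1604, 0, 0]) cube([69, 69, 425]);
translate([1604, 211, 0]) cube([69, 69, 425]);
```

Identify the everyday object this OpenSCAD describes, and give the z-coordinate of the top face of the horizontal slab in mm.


A bench. The seat-top height is 469 mm.

A long slab on four corner posts — a bench. The slab sits at z = 425 with thickness 44, so the top is 425 + 44 = 469 mm.


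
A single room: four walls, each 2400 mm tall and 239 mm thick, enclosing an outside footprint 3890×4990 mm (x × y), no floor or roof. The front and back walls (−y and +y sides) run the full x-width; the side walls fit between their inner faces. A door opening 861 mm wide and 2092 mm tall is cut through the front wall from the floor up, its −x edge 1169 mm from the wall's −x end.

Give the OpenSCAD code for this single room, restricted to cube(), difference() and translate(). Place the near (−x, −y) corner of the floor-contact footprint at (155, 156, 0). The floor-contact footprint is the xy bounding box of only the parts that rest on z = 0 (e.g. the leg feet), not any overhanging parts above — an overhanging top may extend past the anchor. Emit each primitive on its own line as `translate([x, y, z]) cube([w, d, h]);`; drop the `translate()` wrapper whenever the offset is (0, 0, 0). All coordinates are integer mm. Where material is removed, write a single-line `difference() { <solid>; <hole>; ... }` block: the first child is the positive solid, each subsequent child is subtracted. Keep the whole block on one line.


difference() { translate([155, 156, 0]) cube([3890, 239, 2400]); translate([1324, 156, 0]) cube([861, 239, 2092]); }
translate([155, 4907, 0]) cube([3890, 239, 2400]);
translate([155, 395, 0]) cube([239, 4512, 2400]);
translate([3806, 395, 0]) cube([239, 4512, 2400]);
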